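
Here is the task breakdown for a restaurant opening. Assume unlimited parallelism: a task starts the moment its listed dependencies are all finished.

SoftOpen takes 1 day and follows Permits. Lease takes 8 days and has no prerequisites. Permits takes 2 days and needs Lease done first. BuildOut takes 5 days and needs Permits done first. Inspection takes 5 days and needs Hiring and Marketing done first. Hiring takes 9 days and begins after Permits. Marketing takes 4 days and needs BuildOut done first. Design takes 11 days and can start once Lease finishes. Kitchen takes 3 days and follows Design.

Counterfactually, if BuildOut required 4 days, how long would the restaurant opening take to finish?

24

Baseline: Lease→Permits→BuildOut→Marketing→Inspection = 8+2+5+4+5 = 24 → 24 days.
Since BuildOut is critical, the -1 change carries straight to that chain (now 23 days).
Now Lease→Permits→Hiring→Inspection = 8+2+9+5 = 24 is longest, so the finish becomes 24 days.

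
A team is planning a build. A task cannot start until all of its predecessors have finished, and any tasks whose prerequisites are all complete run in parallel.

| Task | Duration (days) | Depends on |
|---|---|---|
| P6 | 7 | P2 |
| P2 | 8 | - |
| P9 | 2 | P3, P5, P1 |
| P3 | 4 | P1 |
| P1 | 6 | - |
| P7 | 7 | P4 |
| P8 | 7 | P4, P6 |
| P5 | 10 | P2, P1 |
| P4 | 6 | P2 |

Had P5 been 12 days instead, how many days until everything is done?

22

Critical path before the change: P2→P6→P8 = 8+7+7 = 22 giving 22 days.
P5 is off the critical path — its longest chain is 20 days, giving 2 of slack.
Now P2→P5→P9 = 8+12+2 = 22 is longest, so the finish becomes 22 days.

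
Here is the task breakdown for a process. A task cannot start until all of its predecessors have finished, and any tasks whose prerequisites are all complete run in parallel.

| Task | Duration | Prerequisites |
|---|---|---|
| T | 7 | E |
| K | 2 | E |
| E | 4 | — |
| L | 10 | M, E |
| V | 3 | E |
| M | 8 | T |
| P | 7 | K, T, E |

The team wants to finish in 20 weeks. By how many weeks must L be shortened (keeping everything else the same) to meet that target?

9

Current finish: 29 weeks; target: 20.
L is on every critical path, so each week cut from L cuts the finish by one (this holds down to a finish of 20).
Need 29 − 20 = 9 weeks off L → L becomes 1 week, finish becomes 20.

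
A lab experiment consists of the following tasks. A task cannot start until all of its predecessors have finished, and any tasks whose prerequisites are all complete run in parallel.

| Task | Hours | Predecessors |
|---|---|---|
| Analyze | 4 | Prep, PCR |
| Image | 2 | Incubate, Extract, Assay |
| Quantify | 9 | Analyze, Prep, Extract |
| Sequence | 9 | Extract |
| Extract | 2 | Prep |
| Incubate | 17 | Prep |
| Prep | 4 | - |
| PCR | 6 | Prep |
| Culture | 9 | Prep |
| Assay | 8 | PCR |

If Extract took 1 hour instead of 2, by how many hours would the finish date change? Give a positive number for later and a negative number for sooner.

0

Baseline: Prep→Incubate→Image = 4+17+2 = 23 → 23 hours.
Extract is off the critical path — its longest chain is 15 hours, giving 8 of slack.
No other chain overtakes it, so the finish is 23 hours.
Change in finish: 23 − 23 = +0 hours.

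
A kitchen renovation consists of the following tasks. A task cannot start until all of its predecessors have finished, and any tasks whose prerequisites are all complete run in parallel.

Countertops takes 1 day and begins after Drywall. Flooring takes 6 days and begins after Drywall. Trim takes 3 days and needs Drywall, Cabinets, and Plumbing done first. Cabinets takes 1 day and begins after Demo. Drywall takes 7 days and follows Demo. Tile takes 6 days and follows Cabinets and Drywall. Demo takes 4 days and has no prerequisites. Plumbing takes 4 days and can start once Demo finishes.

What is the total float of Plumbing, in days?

6

The longest chain is Demo→Drywall→Flooring = 4+7+6 = 17; overall finish 17 days.
Plumbing finishes as early as 8 and must finish by 14.
Slack of Plumbing = 10 − 4 = 6 days.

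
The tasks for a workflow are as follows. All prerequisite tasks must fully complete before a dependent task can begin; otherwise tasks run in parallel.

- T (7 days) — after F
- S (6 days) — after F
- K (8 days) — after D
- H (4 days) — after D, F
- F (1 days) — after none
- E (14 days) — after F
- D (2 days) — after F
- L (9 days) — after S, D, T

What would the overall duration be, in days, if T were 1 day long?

Actual critical path: F→T→L = 1+7+9 = 17 ⇒ 17 days.
Since T is critical, the -6 change carries straight to that chain (now 11 days).
New critical path: F→S→L = 1+6+9 = 16 ⇒ 16 days.

16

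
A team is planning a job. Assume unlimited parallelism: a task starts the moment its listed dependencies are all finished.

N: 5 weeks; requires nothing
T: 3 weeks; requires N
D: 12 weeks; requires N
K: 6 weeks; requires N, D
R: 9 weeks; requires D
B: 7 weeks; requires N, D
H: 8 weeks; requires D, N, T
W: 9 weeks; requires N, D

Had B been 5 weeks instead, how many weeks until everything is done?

Critical path before the change: N→D→R = 5+12+9 = 26 giving 26 weeks.
The longest path through B is only 24 weeks, so B has float 2.
That remains the longest chain; total 26 weeks.

26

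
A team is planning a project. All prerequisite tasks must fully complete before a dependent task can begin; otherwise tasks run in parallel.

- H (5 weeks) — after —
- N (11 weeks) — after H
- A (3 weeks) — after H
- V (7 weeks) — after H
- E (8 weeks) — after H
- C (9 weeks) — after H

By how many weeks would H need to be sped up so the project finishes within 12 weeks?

4

Current finish: 16 weeks; target: 12.
H is on every critical path, so each week cut from H cuts the finish by one (this holds down to a finish of 12).
Need 16 − 12 = 4 weeks off H → H becomes 1 week, finish becomes 12.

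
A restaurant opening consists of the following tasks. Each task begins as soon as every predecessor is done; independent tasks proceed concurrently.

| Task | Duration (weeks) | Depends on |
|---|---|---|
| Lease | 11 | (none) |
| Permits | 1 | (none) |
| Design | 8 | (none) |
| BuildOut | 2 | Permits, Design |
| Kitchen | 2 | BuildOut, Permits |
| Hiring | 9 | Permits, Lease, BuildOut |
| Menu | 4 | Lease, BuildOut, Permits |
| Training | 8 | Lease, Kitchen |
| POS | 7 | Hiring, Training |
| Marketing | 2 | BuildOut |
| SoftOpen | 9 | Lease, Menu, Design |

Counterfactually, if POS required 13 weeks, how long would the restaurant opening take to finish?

33

Critical path before the change: Lease→Hiring→POS = 11+9+7 = 27 giving 27 weeks.
POS lies on that path, so at 13 weeks the path becomes 33 weeks.
The critical path is still Lease→Hiring→POS; finish is now 33 weeks.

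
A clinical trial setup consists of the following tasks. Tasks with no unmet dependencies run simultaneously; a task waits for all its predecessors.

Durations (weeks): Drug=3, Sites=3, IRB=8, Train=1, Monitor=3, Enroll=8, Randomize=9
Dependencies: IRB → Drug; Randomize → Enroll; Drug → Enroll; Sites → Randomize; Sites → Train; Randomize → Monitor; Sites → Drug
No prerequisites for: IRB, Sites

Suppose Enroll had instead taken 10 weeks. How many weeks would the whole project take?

As given, the longest chain is Sites→Randomize→Enroll = 3+9+8 = 20, so the finish is 20 weeks.
Enroll is on the critical path; changing it to 10 makes that path 22 weeks.
That remains the longest chain; total 22 weeks.

22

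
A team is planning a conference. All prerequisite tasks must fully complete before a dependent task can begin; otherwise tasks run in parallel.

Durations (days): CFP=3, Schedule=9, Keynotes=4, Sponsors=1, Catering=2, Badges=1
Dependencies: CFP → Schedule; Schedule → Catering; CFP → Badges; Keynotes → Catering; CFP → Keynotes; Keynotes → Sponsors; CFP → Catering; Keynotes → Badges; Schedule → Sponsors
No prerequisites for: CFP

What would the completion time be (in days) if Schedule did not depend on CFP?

Original critical path: CFP→Schedule→Catering = 3+9+2 = 14 ⇒ 14 days.
Without CFP→Schedule, Schedule's earliest start moves from 3 to 0.
New critical path: Schedule→Catering = 9+2 = 11 ⇒ 11 days.

11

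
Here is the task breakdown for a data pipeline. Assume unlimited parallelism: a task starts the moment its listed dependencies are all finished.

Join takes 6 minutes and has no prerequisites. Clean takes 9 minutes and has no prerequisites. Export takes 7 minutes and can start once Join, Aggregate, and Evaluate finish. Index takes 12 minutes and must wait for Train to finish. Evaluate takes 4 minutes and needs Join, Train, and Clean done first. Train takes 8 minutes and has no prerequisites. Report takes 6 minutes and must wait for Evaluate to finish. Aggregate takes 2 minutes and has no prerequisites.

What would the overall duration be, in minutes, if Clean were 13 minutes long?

Critical path before the change: Clean→Evaluate→Export = 9+4+7 = 20 giving 20 minutes.
Clean lies on that path, so at 13 minutes the path becomes 24 minutes.
No other chain overtakes it, so the finish is 24 minutes.

24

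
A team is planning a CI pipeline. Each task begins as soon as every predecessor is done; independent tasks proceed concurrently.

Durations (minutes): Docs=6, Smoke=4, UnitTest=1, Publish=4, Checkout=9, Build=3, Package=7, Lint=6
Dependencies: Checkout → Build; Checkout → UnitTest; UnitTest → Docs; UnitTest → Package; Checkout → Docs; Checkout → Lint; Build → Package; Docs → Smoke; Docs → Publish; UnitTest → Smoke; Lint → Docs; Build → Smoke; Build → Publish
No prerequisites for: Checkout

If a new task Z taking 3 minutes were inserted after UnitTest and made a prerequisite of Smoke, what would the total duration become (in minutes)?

25

Originally the plan takes 25 minutes.
With Z inserted, Smoke now waits for max(Build, Docs, UnitTest, Z).
New critical path: Checkout→Lint→Docs→Publish = 9+6+6+4 = 25 ⇒ 25 minutes.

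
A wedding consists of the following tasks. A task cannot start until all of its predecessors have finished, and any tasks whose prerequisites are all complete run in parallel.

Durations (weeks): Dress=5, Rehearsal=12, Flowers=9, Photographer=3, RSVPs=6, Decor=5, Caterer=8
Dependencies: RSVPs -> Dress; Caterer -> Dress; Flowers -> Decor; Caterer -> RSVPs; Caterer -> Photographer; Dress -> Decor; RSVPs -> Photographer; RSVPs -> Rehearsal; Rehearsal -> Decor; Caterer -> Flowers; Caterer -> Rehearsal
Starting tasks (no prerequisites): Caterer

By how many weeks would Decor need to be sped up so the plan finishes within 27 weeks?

Current finish: 31 weeks; target: 27.
Decor is on every critical path, so each week cut from Decor cuts the finish by one (this holds down to a finish of 27).
Need 31 − 27 = 4 weeks off Decor → Decor becomes 1 week, finish becomes 27.

4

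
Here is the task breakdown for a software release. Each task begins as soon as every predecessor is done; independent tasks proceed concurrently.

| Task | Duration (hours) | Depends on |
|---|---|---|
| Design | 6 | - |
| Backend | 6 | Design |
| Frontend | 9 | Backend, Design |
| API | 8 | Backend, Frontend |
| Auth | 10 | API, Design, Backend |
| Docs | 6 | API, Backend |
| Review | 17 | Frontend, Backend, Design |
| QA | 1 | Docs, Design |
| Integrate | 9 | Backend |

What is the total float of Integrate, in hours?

The longest chain is Design→Backend→Frontend→API→Auth = 6+6+9+8+10 = 39; overall finish 39 hours.
The longest chain containing Integrate totals 21 hours.
So Integrate can slip 39 − 21 = 18 hours.

18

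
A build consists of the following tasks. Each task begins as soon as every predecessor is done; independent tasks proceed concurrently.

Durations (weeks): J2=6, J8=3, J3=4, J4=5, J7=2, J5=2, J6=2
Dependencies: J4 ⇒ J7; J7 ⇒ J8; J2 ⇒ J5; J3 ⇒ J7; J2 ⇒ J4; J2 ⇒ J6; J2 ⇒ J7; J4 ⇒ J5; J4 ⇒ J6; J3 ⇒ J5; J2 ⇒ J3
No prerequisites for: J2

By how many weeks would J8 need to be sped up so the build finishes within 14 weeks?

Current finish: 16 weeks; target: 14.
J8 is on every critical path, so each week cut from J8 cuts the finish by one (this holds down to a finish of 14).
Need 16 − 14 = 2 weeks off J8 → J8 becomes 1 week, finish becomes 14.

2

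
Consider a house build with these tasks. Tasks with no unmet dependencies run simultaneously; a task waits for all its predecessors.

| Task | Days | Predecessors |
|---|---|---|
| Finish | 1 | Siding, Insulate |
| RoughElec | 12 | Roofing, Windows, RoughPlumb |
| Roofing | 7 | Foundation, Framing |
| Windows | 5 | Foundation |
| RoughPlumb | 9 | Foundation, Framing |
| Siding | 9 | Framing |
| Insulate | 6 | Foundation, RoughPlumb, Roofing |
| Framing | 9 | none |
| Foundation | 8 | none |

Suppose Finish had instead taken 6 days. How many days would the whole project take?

As given, the longest chain is Framing→RoughPlumb→RoughElec = 9+9+12 = 30, so the finish is 30 days.
Finish is off the critical path — its longest chain is 25 days, giving 5 of slack.
The critical path is still Framing→RoughPlumb→RoughElec; finish is now 30 days.

30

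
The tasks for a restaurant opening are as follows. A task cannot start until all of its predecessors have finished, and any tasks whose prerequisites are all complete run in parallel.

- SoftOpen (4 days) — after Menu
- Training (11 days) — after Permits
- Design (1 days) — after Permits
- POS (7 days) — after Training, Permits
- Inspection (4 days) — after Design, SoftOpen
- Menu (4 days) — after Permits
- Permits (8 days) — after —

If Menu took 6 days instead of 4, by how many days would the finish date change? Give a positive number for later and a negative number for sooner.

0

Actual critical path: Permits→Training→POS = 8+11+7 = 26 ⇒ 26 days.
Menu has 6 days of float (longest path through it is 20).
That remains the longest chain; total 26 days.
Change in finish: 26 − 26 = +0 days.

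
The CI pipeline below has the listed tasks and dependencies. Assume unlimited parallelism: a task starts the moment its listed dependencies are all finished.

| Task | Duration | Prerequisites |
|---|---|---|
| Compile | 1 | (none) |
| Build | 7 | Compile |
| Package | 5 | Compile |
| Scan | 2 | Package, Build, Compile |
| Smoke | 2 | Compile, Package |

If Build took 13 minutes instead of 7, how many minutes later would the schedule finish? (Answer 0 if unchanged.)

6

Baseline: Compile→Build→Scan = 1+7+2 = 10 → 10 minutes.
Since Build is critical, the +6 change carries straight to that chain (now 16 minutes).
No other chain overtakes it, so the finish is 16 minutes.
Change in finish: 16 − 10 = +6 minutes.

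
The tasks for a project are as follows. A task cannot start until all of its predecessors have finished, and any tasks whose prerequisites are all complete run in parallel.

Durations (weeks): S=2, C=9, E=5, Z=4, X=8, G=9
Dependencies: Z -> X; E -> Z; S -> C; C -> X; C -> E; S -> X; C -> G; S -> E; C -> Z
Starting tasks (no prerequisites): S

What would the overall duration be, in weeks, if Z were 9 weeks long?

33

The binding path is S→C→E→Z→X = 2+9+5+4+8 = 28; finish at 28 weeks.
Z lies on that path, so at 9 weeks the path becomes 33 weeks.
That remains the longest chain; total 33 weeks.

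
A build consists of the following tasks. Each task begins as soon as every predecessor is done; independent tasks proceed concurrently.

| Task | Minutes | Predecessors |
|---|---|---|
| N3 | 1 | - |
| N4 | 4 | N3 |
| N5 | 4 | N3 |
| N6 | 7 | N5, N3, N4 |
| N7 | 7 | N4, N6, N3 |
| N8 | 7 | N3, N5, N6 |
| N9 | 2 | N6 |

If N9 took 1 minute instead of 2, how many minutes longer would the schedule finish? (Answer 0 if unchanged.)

0

Baseline: N3→N4→N6→N7 = 1+4+7+7 = 19 → 19 minutes.
N9 has 5 minutes of float (longest path through it is 14).
That remains the longest chain; total 19 minutes.
Change in finish: 19 − 19 = +0 minutes.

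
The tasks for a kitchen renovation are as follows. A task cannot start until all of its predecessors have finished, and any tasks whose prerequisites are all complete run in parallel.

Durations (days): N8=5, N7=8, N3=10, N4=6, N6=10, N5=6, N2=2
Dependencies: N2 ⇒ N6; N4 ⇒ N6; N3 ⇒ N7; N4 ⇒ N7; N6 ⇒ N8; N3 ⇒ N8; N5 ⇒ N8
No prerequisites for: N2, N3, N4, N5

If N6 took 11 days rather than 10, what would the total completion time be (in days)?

22

Critical path before the change: N4→N6→N8 = 6+10+5 = 21 giving 21 days.
N6 lies on that path, so at 11 days the path becomes 22 days.
That remains the longest chain; total 22 days.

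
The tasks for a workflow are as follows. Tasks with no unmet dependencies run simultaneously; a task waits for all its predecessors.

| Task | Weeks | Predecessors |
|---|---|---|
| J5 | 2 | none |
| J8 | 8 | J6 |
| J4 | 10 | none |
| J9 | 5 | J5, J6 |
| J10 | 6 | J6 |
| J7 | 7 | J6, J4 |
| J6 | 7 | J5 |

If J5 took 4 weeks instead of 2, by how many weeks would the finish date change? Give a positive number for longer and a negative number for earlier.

2

Critical path before the change: J5→J6→J8 = 2+7+8 = 17 giving 17 weeks.
Since J5 is critical, the +2 change carries straight to that chain (now 19 weeks).
That remains the longest chain; total 19 weeks.
Change in finish: 19 − 17 = +2 weeks.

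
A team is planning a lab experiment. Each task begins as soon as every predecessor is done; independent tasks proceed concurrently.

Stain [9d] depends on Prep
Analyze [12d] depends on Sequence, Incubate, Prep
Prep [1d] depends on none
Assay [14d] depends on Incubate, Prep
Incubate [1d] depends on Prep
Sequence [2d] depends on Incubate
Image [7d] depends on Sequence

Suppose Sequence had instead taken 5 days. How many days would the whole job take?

Baseline: Prep→Incubate→Sequence→Analyze = 1+1+2+12 = 16 → 16 days.
Sequence is on the critical path; changing it to 5 makes that path 19 days.
No other chain overtakes it, so the finish is 19 days.

19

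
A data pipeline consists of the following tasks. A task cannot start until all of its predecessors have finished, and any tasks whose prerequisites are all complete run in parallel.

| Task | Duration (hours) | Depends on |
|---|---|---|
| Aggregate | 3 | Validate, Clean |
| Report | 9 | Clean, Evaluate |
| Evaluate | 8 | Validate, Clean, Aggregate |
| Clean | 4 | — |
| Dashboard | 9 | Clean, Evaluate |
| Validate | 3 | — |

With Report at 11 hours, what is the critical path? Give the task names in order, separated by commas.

Clean, Aggregate, Evaluate, Report

Critical path before the change: Clean→Aggregate→Evaluate→Report = 4+3+8+9 = 24 giving 24 hours.
Report is on the critical path; changing it to 11 makes that path 26 hours.
That remains the longest chain; total 26 hours.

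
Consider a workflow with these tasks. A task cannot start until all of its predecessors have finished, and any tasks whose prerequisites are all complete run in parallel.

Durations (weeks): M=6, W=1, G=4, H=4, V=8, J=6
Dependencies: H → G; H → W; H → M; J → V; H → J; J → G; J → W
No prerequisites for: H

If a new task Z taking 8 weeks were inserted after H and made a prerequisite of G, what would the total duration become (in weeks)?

18

Originally the workflow takes 18 weeks.
With Z inserted, G now waits for max(H, J, Z).
New critical path: H→J→V = 4+6+8 = 18 ⇒ 18 weeks.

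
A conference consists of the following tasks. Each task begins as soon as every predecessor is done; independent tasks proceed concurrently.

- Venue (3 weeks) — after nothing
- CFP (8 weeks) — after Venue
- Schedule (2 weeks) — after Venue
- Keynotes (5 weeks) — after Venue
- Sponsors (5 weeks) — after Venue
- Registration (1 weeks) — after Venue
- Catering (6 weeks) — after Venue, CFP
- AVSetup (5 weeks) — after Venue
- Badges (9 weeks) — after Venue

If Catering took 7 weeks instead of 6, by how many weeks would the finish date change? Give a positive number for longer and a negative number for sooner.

1

Critical path before the change: Venue→CFP→Catering = 3+8+6 = 17 giving 17 weeks.
Since Catering is critical, the +1 change carries straight to that chain (now 18 weeks).
No other chain overtakes it, so the finish is 18 weeks.
Change in finish: 18 − 17 = +1 weeks.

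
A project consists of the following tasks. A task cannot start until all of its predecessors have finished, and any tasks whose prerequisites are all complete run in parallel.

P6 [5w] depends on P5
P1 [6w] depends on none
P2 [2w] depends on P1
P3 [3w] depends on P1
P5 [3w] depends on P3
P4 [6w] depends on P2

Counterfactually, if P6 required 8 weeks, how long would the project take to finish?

Critical path before the change: P1→P3→P5→P6 = 6+3+3+5 = 17 giving 17 weeks.
P6 lies on that path, so at 8 weeks the path becomes 20 weeks.
The critical path is still P1→P3→P5→P6; finish is now 20 weeks.

20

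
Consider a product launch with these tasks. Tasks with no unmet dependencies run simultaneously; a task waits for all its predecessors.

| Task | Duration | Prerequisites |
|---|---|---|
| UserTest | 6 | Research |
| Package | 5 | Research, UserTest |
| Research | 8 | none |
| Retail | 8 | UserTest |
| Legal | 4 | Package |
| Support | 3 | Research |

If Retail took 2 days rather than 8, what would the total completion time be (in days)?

23

Baseline: Research→UserTest→Package→Legal = 8+6+5+4 = 23 → 23 days.
The longest path through Retail is only 22 days, so Retail has float 1.
The critical path is still Research→UserTest→Package→Legal; finish is now 23 days.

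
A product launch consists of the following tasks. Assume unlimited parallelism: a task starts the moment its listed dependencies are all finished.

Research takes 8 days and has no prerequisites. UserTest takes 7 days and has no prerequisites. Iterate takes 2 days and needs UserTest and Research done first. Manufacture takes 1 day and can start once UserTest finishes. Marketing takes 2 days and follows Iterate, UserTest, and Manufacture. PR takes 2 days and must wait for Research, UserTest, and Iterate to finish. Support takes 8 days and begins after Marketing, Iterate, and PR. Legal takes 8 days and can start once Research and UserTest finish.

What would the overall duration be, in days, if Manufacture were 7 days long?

Actual critical path: Research→Iterate→Marketing→Support = 8+2+2+8 = 20 ⇒ 20 days.
Manufacture has 2 days of float (longest path through it is 18).
The binding chain switches to UserTest→Manufacture→Marketing→Support = 7+7+2+8 = 24; finish 24 days.

24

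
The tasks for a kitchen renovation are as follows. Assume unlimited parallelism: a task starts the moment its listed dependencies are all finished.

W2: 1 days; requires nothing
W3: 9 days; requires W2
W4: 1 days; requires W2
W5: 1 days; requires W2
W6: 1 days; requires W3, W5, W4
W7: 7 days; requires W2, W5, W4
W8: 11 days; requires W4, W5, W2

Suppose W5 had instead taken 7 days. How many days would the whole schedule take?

Baseline: W2→W5→W8 = 1+1+11 = 13 → 13 days.
W5 lies on that path, so at 7 days the path becomes 19 days.
That remains the longest chain; total 19 days.

19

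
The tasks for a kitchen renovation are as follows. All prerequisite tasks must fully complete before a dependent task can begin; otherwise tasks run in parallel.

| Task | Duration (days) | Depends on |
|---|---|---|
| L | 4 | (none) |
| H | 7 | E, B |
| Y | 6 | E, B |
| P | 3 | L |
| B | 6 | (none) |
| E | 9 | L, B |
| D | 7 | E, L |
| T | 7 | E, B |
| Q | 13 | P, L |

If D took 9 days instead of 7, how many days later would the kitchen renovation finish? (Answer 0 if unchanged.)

Baseline: B→E→D = 6+9+7 = 22 → 22 days.
Since D is critical, the +2 change carries straight to that chain (now 24 days).
No other chain overtakes it, so the finish is 24 days.
Change in finish: 24 − 22 = +2 days.

2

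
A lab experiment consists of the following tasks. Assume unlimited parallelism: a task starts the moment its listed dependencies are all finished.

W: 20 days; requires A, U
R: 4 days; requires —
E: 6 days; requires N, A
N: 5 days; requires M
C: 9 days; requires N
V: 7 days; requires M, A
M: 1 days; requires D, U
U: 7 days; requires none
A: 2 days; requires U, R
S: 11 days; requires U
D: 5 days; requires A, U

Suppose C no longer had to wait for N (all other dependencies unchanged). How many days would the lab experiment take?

Original critical path: U→A→W = 7+2+20 = 29 ⇒ 29 days.
Without N→C, C's earliest start moves from 20 to 0.
After: U→A→W = 7+2+20 = 29 → 29 days.

29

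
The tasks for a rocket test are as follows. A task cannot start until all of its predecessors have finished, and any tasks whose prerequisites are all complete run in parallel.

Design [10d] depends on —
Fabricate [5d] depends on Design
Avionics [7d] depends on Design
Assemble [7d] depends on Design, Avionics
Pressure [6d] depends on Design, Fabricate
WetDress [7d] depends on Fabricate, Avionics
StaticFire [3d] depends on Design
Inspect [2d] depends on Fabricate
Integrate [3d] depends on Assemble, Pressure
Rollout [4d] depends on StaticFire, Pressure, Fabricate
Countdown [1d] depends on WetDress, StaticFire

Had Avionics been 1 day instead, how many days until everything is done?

As given, the longest chain is Design→Avionics→Assemble→Integrate = 10+7+7+3 = 27, so the finish is 27 days.
Avionics lies on that path, so at 1 day the path becomes 21 days.
Now Design→Fabricate→Pressure→Rollout = 10+5+6+4 = 25 is longest, so the finish becomes 25 days.

25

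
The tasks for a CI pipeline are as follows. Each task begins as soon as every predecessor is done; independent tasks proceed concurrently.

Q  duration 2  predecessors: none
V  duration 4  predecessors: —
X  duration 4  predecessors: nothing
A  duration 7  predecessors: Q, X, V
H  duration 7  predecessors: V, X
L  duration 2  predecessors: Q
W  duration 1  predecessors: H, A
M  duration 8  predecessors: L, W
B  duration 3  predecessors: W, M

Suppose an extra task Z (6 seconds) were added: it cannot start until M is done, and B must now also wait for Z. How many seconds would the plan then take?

Originally the plan takes 23 seconds.
With Z inserted, B now waits for max(W, M, Z).
New critical path: V→A→W→M→Z→B = 4+7+1+8+6+3 = 29 ⇒ 29 seconds.

29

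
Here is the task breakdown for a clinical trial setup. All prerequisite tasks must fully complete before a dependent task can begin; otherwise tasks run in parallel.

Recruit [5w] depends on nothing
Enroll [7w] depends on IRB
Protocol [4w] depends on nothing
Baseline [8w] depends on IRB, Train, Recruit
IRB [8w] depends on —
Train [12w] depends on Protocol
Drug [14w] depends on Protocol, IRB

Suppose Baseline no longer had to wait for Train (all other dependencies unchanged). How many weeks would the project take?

22

Original critical path: Protocol→Train→Baseline = 4+12+8 = 24 ⇒ 24 weeks.
Without Train→Baseline, Baseline's earliest start moves from 16 to 8.
The longest chain is now IRB→Drug = 8+14 = 22, so the project takes 22 weeks.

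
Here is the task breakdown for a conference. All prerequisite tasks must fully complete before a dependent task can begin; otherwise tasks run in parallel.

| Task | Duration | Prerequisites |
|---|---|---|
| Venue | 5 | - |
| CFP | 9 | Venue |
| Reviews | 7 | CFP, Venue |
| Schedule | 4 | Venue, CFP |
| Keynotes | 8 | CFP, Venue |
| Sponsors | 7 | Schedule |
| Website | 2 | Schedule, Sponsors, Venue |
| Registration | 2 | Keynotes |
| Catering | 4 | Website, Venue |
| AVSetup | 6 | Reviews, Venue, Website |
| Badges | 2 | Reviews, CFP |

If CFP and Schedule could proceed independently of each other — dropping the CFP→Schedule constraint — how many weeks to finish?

Original critical path: Venue→CFP→Schedule→Sponsors→Website→AVSetup = 5+9+4+7+2+6 = 33 ⇒ 33 weeks.
Without CFP→Schedule, Schedule's earliest start moves from 14 to 5.
After: Venue→CFP→Reviews→AVSetup = 5+9+7+6 = 27 → 27 weeks.

27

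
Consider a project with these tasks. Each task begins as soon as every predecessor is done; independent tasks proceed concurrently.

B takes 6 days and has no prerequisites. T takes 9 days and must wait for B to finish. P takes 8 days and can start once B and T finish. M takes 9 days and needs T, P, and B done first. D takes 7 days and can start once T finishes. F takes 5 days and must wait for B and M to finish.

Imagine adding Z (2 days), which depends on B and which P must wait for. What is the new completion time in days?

Originally the project takes 37 days.
With Z inserted, P now waits for max(B, T, Z).
New critical path: B→T→P→M→F = 6+9+8+9+5 = 37 ⇒ 37 days.

37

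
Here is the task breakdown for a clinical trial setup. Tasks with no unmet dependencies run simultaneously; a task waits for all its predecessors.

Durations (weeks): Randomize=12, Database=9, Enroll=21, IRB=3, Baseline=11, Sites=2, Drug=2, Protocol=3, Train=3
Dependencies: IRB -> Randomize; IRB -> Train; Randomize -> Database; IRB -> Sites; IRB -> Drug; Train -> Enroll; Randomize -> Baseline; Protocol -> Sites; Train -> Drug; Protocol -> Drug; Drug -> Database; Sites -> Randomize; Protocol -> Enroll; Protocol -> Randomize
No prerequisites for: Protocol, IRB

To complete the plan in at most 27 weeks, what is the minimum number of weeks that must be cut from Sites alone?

Current finish: 28 weeks; target: 27.
Sites is on every critical path, so each week cut from Sites cuts the finish by one (this holds down to a finish of 27).
Need 28 − 27 = 1 week off Sites → Sites becomes 1 week, finish becomes 27.

1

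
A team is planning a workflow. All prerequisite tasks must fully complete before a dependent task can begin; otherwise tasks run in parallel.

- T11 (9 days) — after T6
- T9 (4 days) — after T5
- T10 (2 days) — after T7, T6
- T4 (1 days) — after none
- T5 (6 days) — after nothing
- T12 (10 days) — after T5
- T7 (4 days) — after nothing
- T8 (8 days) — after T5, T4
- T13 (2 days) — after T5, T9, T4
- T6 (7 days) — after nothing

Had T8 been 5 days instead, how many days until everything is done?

Baseline: T5→T12 = 6+10 = 16 → 16 days.
T8 has 2 days of float (longest path through it is 14).
No other chain overtakes it, so the finish is 16 days.

16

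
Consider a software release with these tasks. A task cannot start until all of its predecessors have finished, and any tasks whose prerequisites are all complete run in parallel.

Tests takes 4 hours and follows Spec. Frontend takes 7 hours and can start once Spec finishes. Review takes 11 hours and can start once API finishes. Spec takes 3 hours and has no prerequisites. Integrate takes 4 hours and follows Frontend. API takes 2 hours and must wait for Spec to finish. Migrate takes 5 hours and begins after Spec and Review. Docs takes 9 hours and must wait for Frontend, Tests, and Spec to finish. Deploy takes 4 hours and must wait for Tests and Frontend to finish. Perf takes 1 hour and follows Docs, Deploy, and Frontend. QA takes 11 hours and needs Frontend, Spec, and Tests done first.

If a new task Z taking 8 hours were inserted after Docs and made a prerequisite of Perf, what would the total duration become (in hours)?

28

Originally the software release takes 21 hours.
With Z inserted, Perf now waits for max(Docs, Deploy, Frontend, Z).
New critical path: Spec→Frontend→Docs→Z→Perf = 3+7+9+8+1 = 28 ⇒ 28 hours.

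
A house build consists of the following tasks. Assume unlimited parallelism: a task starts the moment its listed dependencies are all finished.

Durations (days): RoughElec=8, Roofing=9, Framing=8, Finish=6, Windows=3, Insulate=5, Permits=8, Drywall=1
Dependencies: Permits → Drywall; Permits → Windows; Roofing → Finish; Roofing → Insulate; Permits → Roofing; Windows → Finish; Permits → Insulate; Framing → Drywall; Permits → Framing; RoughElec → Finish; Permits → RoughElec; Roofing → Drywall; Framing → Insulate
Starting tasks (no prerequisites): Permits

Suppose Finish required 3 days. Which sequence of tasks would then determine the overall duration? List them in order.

Permits, Roofing, Insulate

Critical path before the change: Permits→Roofing→Finish = 8+9+6 = 23 giving 23 days.
Since Finish is critical, the -3 change carries straight to that chain (now 20 days).
Now Permits→Roofing→Insulate = 8+9+5 = 22 is longest, so the finish becomes 22 days.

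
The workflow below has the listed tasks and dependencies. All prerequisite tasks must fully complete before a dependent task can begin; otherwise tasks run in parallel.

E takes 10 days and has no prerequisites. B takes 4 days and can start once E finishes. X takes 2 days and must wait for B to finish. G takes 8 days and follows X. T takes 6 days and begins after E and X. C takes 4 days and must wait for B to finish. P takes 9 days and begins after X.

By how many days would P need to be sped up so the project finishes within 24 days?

1

Current finish: 25 days; target: 24.
P is on every critical path, so each day cut from P cuts the finish by one (this holds down to a finish of 24).
Need 25 − 24 = 1 day off P → P becomes 8 days, finish becomes 24.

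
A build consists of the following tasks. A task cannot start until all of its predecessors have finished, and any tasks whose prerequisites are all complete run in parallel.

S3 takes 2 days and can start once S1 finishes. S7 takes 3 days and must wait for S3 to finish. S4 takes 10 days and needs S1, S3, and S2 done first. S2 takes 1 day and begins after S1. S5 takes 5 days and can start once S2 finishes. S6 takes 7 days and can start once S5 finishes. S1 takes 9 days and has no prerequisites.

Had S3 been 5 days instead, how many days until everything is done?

As given, the longest chain is S1→S2→S5→S6 = 9+1+5+7 = 22, so the finish is 22 days.
The longest path through S3 is only 21 days, so S3 has float 1.
Now S1→S3→S4 = 9+5+10 = 24 is longest, so the finish becomes 24 days.

24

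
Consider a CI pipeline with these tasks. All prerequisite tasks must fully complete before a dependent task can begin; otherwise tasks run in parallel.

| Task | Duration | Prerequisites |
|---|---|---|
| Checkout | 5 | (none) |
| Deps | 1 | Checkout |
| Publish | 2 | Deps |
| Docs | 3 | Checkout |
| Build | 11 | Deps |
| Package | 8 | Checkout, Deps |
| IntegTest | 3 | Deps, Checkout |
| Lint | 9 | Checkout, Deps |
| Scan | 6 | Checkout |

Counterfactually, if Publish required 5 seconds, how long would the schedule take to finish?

17

Critical path before the change: Checkout→Deps→Build = 5+1+11 = 17 giving 17 seconds.
Publish has 9 seconds of float (longest path through it is 8).
The critical path is still Checkout→Deps→Build; finish is now 17 seconds.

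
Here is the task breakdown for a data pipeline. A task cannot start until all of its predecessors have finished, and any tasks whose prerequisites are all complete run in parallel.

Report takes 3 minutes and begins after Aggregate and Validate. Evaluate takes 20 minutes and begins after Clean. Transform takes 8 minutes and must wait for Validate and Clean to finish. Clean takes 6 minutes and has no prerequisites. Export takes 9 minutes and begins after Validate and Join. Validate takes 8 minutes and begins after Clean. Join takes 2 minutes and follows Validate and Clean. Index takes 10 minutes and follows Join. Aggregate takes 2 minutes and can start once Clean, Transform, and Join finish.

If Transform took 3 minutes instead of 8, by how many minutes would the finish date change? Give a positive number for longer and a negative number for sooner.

Baseline: Clean→Validate→Transform→Aggregate→Report = 6+8+8+2+3 = 27 → 27 minutes.
Transform lies on that path, so at 3 minutes the path becomes 22 minutes.
New critical path: Clean→Validate→Join→Index = 6+8+2+10 = 26 ⇒ 26 minutes.
Change in finish: 26 − 27 = -1 minutes.

-1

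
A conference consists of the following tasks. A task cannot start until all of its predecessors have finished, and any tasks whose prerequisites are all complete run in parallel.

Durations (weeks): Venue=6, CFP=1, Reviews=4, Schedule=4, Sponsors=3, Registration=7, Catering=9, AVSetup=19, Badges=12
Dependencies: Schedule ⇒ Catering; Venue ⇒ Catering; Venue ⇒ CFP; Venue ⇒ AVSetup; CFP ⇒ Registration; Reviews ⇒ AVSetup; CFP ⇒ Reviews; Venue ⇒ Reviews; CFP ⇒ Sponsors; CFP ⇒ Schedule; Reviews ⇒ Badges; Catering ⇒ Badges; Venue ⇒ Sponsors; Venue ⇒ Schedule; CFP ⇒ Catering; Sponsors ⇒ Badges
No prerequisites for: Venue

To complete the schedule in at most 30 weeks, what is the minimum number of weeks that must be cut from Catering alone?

2

Current finish: 32 weeks; target: 30.
Catering is on every critical path, so each week cut from Catering cuts the finish by one (this holds down to a finish of 30).
Need 32 − 30 = 2 weeks off Catering → Catering becomes 7 weeks, finish becomes 30.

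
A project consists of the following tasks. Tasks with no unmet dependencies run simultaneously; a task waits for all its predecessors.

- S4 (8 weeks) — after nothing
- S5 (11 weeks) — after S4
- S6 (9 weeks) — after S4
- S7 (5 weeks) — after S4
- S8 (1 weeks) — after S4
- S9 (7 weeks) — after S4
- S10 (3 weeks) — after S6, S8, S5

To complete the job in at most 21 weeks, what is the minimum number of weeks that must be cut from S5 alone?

Current finish: 22 weeks; target: 21.
S5 is on every critical path, so each week cut from S5 cuts the finish by one (this holds down to a finish of 20).
Need 22 − 21 = 1 week off S5 → S5 becomes 10 weeks, finish becomes 21.

1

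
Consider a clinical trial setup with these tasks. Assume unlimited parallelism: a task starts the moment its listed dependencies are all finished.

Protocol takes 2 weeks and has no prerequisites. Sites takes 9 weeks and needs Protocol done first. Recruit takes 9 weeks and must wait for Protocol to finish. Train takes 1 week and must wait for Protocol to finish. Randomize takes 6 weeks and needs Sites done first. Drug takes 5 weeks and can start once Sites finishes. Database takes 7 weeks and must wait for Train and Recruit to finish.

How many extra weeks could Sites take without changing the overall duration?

Critical path: Protocol→Recruit→Database = 2+9+7 = 18, so the finish is 18 weeks.
Longest path through Sites: 17 weeks (earliest finish 11, latest finish 12).
Slack of Sites = 3 − 2 = 1 week.

1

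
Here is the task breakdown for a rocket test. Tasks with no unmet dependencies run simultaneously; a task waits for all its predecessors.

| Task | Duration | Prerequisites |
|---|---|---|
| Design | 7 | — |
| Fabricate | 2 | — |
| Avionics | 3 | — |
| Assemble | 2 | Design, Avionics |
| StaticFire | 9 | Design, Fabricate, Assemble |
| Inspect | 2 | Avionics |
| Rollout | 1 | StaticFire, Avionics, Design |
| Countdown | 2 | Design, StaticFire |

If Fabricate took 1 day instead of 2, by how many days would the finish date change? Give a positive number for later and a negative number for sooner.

Actual critical path: Design→Assemble→StaticFire→Countdown = 7+2+9+2 = 20 ⇒ 20 days.
Fabricate has 7 days of float (longest path through it is 13).
The critical path is still Design→Assemble→StaticFire→Countdown; finish is now 20 days.
Change in finish: 20 − 20 = +0 days.

0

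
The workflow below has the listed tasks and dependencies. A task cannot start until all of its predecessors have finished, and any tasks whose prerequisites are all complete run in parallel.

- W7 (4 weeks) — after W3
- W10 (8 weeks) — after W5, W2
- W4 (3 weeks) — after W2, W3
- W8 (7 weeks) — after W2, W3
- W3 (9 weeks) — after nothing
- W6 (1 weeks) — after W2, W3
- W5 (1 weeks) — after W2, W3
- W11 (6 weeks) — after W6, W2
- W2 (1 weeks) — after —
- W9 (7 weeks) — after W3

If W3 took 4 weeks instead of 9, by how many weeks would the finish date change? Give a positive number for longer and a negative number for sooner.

-5

Baseline: W3→W5→W10 = 9+1+8 = 18 → 18 weeks.
W3 is on the critical path; changing it to 4 makes that path 13 weeks.
That remains the longest chain; total 13 weeks.
Change in finish: 13 − 18 = -5 weeks.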